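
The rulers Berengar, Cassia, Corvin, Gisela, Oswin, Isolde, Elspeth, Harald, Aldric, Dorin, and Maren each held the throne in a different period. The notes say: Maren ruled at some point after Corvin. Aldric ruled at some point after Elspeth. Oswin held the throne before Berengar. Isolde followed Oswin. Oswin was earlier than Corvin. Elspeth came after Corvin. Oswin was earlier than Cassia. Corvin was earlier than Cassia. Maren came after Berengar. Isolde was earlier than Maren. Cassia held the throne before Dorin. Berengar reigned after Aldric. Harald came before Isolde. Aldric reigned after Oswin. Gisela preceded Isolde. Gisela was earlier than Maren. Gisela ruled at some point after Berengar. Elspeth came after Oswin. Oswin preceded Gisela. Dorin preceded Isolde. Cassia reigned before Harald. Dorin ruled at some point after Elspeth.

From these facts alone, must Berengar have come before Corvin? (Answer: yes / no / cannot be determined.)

Tracing the constraints gives Corvin → Elspeth → Aldric → Berengar, so Corvin must come before Berengar.
That means Berengar cannot be before Corvin.

no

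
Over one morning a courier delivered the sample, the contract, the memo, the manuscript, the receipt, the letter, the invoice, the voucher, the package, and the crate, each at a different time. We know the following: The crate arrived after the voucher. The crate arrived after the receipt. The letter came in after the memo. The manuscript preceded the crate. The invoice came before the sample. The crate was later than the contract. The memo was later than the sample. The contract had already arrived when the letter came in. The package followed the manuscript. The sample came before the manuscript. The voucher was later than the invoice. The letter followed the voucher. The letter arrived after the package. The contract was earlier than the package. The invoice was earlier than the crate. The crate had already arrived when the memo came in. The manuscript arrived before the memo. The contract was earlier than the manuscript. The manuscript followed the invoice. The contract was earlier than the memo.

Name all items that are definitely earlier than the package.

the contract, the invoice, the manuscript, the sample

Directly stated before the package: the contract and the manuscript.
The invoice reaches the package via the invoice → the manuscript → the package.
The sample reaches the package via the sample → the manuscript → the package.
No chain forces the crate (or any of the others) ahead of the package.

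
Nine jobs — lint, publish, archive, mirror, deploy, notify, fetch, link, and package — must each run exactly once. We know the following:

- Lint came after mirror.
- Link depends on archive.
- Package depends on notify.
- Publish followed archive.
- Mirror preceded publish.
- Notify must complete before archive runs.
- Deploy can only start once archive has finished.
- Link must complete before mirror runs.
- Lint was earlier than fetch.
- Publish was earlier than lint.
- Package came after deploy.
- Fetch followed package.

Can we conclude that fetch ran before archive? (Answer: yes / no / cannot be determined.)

no

Tracing the constraints gives archive → publish → lint → fetch, so archive must come before fetch.
That means fetch cannot be before archive.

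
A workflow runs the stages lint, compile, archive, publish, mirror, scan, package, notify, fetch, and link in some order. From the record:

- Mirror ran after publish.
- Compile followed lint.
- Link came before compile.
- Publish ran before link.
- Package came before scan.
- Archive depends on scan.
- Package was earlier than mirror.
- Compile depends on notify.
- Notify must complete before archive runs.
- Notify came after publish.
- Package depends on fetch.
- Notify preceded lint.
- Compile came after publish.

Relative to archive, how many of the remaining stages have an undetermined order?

4

Forced before archive: fetch, notify, package, publish, and scan.
That leaves compile, link, lint, and mirror with no forced order relative to archive — 4.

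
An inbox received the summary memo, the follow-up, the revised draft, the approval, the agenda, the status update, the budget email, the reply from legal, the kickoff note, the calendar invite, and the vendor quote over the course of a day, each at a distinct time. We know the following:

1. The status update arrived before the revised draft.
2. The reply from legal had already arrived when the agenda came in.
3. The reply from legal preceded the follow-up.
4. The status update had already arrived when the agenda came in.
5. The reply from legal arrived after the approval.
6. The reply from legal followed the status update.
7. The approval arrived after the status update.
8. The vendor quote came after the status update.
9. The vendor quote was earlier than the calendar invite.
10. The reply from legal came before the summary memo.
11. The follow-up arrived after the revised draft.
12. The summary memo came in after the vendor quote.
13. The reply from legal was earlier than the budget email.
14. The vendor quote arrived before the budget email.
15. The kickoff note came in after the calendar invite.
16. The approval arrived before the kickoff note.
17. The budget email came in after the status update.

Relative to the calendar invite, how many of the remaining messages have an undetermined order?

7

Forced before the calendar invite: the status update and the vendor quote; forced after the calendar invite: the kickoff note.
That leaves the agenda, the approval, the budget email, the follow-up, the reply from legal, the revised draft, and the summary memo with no forced order relative to the calendar invite — 7.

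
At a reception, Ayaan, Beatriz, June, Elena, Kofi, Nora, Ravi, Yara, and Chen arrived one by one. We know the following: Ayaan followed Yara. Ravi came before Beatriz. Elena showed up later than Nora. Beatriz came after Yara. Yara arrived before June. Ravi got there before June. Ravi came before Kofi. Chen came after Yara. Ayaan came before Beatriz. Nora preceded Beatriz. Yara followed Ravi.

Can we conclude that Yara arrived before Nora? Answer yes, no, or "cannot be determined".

cannot be determined

No chain of stated constraints runs from Yara to Nora, and none runs from Nora to Yara either.
So the relative order of Yara and Nora is not fixed by the given facts.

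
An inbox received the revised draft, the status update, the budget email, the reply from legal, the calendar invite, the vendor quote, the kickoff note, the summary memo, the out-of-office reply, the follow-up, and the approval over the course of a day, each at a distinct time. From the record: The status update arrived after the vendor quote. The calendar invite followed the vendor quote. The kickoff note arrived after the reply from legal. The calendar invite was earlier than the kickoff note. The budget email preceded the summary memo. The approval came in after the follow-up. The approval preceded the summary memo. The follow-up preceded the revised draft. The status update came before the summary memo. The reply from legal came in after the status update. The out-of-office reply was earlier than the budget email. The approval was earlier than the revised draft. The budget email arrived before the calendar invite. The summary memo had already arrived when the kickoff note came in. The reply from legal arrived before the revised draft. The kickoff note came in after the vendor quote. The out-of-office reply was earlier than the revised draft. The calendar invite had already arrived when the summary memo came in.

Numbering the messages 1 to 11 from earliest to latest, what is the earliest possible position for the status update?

The vendor quote must come before the status update — 1 forced predecessor.
Nothing else is forced ahead of the status update, so its earliest slot is position 1 + 1 = 2.

2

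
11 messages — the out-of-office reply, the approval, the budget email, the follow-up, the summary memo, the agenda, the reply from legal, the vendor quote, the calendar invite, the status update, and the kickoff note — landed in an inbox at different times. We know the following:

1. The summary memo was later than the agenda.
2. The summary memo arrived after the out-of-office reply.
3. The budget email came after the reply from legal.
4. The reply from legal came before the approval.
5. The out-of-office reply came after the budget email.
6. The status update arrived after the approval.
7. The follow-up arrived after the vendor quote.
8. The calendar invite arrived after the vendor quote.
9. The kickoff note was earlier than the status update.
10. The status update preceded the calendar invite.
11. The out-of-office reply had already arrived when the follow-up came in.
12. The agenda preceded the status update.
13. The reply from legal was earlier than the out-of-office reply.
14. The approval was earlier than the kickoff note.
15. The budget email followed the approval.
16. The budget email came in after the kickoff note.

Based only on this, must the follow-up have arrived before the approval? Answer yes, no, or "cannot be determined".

no

Tracing the constraints gives the approval → the budget email → the out-of-office reply → the follow-up, so the approval must come before the follow-up.
That means the follow-up cannot be before the approval.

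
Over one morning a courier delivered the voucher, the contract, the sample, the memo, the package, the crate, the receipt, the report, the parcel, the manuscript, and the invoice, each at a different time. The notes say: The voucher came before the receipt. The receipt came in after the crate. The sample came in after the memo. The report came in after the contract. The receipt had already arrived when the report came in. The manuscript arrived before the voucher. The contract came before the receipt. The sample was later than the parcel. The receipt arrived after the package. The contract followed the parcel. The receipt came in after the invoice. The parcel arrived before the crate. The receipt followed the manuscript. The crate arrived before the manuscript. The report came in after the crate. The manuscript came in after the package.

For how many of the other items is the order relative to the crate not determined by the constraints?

5

Forced before the crate: the parcel; forced after the crate: the manuscript, the receipt, the report, and the voucher.
That leaves the contract, the invoice, the memo, the package, and the sample with no forced order relative to the crate — 5.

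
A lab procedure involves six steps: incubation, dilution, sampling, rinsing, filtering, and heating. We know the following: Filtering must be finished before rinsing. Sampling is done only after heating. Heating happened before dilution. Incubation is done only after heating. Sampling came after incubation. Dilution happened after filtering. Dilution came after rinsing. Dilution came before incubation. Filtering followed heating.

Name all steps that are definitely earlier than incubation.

dilution, filtering, heating, rinsing

Directly stated before incubation: dilution and heating.
Filtering reaches incubation via filtering → dilution → incubation.
Rinsing reaches incubation via rinsing → dilution → incubation.
No chain forces sampling ahead of incubation.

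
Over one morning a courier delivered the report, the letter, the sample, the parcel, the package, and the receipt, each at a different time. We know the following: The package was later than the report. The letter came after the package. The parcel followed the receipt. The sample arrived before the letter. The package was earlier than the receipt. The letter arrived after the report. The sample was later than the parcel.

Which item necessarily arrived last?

the letter

Every other item has a chain of constraints placing it before the letter, so the letter is last.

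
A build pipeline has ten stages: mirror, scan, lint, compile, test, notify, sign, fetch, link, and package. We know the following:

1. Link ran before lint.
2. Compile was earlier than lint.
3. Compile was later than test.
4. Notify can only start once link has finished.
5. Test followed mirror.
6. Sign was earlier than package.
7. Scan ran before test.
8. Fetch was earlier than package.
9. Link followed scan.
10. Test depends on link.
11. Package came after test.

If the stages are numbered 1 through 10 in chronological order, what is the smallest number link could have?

2

Scan must come before link — 1 forced predecessor.
Nothing else is forced ahead of link, so its earliest slot is position 1 + 1 = 2.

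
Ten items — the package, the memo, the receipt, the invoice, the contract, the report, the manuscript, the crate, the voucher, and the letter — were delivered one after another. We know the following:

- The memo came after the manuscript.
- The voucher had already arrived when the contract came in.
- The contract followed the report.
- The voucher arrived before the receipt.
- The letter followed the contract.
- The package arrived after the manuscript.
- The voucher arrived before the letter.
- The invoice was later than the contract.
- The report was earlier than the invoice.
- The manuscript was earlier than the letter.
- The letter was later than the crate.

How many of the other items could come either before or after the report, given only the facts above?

6

Forced after the report: the contract, the invoice, and the letter.
That leaves the crate, the manuscript, the memo, the package, the receipt, and the voucher with no forced order relative to the report — 6.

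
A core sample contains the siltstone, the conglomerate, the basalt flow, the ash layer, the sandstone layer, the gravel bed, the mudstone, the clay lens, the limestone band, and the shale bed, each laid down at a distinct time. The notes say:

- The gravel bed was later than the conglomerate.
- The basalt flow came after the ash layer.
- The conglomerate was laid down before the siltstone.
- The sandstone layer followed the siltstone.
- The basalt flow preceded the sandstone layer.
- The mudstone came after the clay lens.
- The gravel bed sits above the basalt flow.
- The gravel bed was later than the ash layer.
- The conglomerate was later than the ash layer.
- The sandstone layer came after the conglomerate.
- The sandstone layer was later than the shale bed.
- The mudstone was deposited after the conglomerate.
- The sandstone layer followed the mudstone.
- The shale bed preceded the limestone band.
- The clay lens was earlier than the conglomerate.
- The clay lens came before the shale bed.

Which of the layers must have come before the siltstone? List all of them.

the ash layer, the clay lens, the conglomerate

Directly stated before the siltstone: the conglomerate.
The ash layer reaches the siltstone via the ash layer → the conglomerate → the siltstone.
The clay lens reaches the siltstone via the clay lens → the conglomerate → the siltstone.
No chain forces the gravel bed (or any of the others) ahead of the siltstone.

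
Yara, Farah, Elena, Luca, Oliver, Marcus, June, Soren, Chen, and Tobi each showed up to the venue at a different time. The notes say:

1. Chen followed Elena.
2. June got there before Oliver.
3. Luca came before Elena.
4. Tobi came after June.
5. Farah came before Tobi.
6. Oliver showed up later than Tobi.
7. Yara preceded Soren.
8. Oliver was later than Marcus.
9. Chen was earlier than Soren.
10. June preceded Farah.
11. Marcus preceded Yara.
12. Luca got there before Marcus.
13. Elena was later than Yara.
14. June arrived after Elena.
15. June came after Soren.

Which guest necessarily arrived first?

Luca

Luca has a chain of constraints placing them before every other guest, so Luca must be first.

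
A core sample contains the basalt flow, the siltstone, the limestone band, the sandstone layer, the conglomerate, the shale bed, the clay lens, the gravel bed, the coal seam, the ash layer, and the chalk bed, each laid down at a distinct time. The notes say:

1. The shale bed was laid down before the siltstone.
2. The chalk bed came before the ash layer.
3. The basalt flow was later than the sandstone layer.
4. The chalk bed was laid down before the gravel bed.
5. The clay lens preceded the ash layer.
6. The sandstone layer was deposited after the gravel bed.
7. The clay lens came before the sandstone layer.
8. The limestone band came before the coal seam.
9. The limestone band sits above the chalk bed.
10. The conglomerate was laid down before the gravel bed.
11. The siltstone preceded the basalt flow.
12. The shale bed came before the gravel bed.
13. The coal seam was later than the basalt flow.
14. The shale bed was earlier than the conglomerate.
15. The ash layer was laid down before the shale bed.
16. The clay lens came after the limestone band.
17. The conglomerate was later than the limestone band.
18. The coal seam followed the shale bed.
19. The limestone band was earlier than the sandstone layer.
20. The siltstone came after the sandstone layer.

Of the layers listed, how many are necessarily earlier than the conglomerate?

Directly stated before the conglomerate: the limestone band and the shale bed.
The ash layer reaches the conglomerate via the ash layer → the shale bed → the conglomerate.
The chalk bed reaches the conglomerate via the chalk bed → the limestone band → the conglomerate.
The clay lens reaches the conglomerate via the clay lens → the ash layer → the shale bed → the conglomerate.
That's the ash layer, the chalk bed, the clay lens, the limestone band, and the shale bed — 5 in all.

5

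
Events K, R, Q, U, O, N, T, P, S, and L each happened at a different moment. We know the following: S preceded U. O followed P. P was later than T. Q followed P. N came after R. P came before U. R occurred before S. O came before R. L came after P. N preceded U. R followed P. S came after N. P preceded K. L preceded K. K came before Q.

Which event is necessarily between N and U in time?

Tracing the constraints gives N → S → U, so S sits after N and before U.
No other event is forced both after N and before U.

S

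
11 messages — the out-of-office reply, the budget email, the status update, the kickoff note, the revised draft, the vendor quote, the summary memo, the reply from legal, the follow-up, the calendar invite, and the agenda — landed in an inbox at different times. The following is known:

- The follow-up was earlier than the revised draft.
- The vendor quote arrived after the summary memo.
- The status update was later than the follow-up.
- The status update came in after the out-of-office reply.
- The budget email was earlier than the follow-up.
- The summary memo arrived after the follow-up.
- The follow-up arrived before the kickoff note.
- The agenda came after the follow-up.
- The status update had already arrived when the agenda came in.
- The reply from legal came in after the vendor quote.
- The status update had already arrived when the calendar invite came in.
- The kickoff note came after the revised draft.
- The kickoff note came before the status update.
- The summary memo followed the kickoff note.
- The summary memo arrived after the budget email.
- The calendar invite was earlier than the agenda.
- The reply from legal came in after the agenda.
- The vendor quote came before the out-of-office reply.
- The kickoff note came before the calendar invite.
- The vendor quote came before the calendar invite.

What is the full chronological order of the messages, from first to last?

the budget email, the follow-up, the revised draft, the kickoff note, the summary memo, the vendor quote, the out-of-office reply, the status update, the calendar invite, the agenda, the reply from legal

The constraints fix every adjacent pair, so only one ordering works:
the budget email → the follow-up → the revised draft → the kickoff note → the summary memo → the vendor quote → the out-of-office reply → the status update → the calendar invite → the agenda → the reply from legal.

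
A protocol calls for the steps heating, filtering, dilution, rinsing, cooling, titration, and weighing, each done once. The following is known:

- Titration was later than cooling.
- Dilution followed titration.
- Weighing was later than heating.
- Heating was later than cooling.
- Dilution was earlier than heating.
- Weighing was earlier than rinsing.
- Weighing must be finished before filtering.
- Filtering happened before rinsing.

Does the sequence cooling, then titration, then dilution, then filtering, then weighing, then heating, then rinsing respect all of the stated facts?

no

The constraints require heating before weighing, but in the proposed sequence weighing appears ahead of heating. That one violation is enough.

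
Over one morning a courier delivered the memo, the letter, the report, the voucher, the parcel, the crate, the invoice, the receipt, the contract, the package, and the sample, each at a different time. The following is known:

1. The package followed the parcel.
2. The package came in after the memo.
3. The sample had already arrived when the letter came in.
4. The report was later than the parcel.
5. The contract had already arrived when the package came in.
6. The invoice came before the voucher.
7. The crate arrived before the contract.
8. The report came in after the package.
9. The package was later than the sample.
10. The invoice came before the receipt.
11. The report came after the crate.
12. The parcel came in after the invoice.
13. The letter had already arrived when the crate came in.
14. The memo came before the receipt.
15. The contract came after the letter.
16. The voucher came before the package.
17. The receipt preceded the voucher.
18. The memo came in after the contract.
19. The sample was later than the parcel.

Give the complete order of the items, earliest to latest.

The constraints fix every adjacent pair, so only one ordering works:
the invoice → the parcel → the sample → the letter → the crate → the contract → the memo → the receipt → the voucher → the package → the report.

the invoice, the parcel, the sample, the letter, the crate, the contract, the memo, the receipt, the voucher, the package, the report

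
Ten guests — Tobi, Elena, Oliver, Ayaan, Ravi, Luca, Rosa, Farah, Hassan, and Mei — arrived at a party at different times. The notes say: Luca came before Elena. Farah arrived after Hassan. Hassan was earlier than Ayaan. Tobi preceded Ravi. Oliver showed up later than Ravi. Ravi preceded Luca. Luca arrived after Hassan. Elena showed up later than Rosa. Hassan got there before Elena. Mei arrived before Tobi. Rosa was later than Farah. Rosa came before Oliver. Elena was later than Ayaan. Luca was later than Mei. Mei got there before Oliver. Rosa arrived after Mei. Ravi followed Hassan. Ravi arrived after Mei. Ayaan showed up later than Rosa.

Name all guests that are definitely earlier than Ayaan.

Farah, Hassan, Mei, Rosa

Directly stated before Ayaan: Hassan and Rosa.
Farah reaches Ayaan via Farah → Rosa → Ayaan.
Mei reaches Ayaan via Mei → Rosa → Ayaan.
No chain forces Luca (or any of the others) ahead of Ayaan.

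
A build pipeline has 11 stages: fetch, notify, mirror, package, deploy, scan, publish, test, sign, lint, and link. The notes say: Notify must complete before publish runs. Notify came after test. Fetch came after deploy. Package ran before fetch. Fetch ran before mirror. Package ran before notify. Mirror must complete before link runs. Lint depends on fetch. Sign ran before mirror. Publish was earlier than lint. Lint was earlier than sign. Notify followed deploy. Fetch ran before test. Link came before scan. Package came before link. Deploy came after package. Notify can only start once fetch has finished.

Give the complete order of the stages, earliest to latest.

The constraints fix every adjacent pair, so only one ordering works:
package → deploy → fetch → test → notify → publish → lint → sign → mirror → link → scan.

package, deploy, fetch, test, notify, publish, lint, sign, mirror, link, scan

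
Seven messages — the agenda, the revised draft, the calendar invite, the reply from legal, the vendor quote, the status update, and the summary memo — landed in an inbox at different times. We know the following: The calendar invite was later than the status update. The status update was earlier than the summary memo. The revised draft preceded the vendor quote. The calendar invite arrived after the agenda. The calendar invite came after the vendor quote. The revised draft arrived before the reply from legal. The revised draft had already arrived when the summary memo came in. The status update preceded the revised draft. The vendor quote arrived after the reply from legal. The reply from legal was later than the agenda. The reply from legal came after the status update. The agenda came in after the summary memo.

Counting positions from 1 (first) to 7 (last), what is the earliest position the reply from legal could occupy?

The agenda, the revised draft, the status update, and the summary memo must all come before the reply from legal — 4 forced predecessors.
Nothing else is forced ahead of the reply from legal, so its earliest slot is position 4 + 1 = 5.

5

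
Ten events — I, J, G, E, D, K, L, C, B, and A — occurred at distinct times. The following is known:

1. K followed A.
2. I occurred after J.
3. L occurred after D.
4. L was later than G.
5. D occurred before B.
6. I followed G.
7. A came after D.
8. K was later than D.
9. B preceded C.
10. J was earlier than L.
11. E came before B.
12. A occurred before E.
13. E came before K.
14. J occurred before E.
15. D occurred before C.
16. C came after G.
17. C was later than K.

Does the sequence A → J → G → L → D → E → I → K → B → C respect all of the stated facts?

The constraints require D before L, but in the proposed sequence L appears ahead of D. That one violation is enough.

no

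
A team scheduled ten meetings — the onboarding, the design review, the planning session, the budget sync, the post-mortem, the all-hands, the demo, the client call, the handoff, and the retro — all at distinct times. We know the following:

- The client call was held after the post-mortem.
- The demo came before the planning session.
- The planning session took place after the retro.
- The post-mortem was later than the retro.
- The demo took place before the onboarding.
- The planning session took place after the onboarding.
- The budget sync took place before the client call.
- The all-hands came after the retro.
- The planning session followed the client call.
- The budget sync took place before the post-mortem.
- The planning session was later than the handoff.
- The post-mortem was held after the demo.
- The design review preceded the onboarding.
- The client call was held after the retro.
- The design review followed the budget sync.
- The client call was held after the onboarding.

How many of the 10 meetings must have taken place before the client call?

6

Directly stated before the client call: the budget sync, the onboarding, the post-mortem, and the retro.
The demo reaches the client call via the demo → the onboarding → the client call.
The design review reaches the client call via the design review → the onboarding → the client call.
No chain forces the all-hands (or any of the others) ahead of the client call.
That's the budget sync, the demo, the design review, the onboarding, the post-mortem, and the retro — 6 in all.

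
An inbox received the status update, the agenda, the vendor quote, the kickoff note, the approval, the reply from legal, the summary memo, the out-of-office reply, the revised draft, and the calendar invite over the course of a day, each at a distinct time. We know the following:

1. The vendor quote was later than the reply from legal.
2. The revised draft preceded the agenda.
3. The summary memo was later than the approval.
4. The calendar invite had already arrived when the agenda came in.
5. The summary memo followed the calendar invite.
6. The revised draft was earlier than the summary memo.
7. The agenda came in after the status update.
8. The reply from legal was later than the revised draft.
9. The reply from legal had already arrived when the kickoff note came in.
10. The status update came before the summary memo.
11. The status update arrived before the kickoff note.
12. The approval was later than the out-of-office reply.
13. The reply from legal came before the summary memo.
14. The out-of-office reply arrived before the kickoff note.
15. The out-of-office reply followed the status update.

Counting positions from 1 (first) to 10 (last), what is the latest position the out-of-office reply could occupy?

7

The out-of-office reply must come before the approval, the kickoff note, and the summary memo — 3 messages forced after it.
Everything else can be placed before the out-of-office reply in some valid order, so the out-of-office reply can sit as late as position 10 − 3 = 7.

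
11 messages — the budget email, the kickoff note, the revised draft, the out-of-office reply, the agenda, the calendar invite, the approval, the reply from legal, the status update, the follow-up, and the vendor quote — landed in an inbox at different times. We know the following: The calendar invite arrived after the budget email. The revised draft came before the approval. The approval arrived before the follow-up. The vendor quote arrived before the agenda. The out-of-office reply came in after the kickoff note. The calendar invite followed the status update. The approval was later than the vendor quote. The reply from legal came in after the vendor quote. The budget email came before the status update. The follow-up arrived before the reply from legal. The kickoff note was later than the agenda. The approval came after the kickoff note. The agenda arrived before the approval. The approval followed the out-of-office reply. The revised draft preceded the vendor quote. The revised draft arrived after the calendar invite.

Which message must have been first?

the budget email

The budget email has a chain of constraints placing it before every other message, so the budget email must be first.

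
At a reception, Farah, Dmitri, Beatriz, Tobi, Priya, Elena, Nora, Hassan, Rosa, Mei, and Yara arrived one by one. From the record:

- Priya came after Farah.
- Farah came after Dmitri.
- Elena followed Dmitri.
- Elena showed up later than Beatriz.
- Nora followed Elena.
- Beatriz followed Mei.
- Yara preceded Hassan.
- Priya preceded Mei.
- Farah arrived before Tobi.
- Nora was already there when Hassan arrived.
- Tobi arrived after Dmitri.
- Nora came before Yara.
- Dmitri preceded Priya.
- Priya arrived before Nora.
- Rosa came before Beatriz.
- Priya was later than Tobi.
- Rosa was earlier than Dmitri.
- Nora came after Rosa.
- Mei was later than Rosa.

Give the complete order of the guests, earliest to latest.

Rosa, Dmitri, Farah, Tobi, Priya, Mei, Beatriz, Elena, Nora, Yara, Hassan

The constraints fix every adjacent pair, so only one ordering works:
Rosa → Dmitri → Farah → Tobi → Priya → Mei → Beatriz → Elena → Nora → Yara → Hassan.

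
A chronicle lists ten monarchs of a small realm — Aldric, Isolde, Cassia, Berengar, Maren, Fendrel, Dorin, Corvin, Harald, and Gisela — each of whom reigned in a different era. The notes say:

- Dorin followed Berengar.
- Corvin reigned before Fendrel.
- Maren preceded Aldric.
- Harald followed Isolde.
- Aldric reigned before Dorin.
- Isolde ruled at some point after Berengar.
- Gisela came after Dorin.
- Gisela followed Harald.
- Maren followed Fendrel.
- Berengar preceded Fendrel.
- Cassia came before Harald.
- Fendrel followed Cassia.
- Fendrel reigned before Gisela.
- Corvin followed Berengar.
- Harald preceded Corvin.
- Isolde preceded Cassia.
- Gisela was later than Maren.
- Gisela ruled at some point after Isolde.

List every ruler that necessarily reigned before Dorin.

Aldric, Berengar, Cassia, Corvin, Fendrel, Harald, Isolde, Maren

Directly stated before Dorin: Aldric and Berengar.
Cassia reaches Dorin via Cassia → Fendrel → Maren → Aldric → Dorin.
Corvin reaches Dorin via Corvin → Fendrel → Maren → Aldric → Dorin.
Fendrel reaches Dorin via Fendrel → Maren → Aldric → Dorin.
Likewise Harald, Isolde, and Maren each reach Dorin by chaining the stated constraints.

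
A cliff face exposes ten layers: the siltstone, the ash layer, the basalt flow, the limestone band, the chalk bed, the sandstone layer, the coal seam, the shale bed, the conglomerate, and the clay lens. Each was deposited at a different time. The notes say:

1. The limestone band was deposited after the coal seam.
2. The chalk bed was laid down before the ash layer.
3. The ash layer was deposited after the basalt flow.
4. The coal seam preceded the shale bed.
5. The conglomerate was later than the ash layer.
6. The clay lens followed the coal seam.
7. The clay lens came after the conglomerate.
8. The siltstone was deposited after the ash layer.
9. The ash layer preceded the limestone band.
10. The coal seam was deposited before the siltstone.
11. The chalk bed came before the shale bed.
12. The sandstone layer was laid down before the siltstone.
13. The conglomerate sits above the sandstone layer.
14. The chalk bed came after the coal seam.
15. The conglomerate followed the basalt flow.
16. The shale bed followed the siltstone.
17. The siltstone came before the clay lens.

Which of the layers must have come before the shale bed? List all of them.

Directly stated before the shale bed: the chalk bed, the coal seam, and the siltstone.
The ash layer reaches the shale bed via the ash layer → the siltstone → the shale bed.
The basalt flow reaches the shale bed via the basalt flow → the ash layer → the siltstone → the shale bed.
The sandstone layer reaches the shale bed via the sandstone layer → the siltstone → the shale bed.

the ash layer, the basalt flow, the chalk bed, the coal seam, the sandstone layer, the siltstone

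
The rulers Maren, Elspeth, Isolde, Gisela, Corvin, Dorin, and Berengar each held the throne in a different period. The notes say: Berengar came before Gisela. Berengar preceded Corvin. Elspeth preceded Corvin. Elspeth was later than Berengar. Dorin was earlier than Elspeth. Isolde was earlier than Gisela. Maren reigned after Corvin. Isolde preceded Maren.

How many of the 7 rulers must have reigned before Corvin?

3

Directly stated before Corvin: Berengar and Elspeth.
Dorin reaches Corvin via Dorin → Elspeth → Corvin.
No chain forces Isolde (or any of the others) ahead of Corvin.
That's Berengar, Dorin, and Elspeth — 3 in all.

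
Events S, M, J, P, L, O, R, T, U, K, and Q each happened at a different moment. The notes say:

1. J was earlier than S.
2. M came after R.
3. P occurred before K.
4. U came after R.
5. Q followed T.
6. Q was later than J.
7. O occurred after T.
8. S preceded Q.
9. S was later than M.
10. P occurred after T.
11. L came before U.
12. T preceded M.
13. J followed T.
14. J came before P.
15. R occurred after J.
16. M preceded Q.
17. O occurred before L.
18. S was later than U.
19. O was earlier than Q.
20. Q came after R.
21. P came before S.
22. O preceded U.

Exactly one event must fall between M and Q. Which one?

S

Tracing the constraints gives M → S → Q, so S sits after M and before Q.
No other event is forced both after M and before Q.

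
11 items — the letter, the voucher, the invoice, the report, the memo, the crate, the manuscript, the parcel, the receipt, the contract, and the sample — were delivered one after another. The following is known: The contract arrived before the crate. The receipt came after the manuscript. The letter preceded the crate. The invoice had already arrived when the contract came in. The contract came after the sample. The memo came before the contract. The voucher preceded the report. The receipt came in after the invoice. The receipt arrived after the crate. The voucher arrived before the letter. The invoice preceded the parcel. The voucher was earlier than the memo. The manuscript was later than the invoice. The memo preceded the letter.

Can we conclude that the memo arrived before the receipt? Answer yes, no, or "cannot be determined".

yes

Chain the constraints: the memo → the contract → the crate → the receipt. Each link is directly stated, so the memo comes before the receipt.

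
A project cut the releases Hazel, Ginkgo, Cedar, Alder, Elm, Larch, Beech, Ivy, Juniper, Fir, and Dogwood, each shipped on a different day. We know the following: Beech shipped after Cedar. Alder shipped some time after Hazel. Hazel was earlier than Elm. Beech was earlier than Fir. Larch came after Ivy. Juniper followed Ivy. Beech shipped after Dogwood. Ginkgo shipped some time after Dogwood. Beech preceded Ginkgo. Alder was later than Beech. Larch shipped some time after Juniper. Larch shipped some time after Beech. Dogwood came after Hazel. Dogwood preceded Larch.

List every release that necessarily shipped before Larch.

Directly stated before Larch: Beech, Dogwood, Ivy, and Juniper.
Cedar reaches Larch via Cedar → Beech → Larch.
Hazel reaches Larch via Hazel → Dogwood → Larch.
No chain forces Fir (or any of the others) ahead of Larch.

Beech, Cedar, Dogwood, Hazel, Ivy, Juniper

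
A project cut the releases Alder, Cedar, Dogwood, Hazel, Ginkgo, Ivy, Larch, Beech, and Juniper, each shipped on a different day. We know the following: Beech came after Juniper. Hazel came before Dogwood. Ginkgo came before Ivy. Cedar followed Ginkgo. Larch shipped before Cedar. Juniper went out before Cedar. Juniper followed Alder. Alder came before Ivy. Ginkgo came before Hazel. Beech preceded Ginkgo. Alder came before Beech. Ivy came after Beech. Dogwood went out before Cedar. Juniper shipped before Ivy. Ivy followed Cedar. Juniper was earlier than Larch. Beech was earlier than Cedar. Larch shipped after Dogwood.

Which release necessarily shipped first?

Alder

Alder has a chain of constraints placing it before every other release, so Alder must be first.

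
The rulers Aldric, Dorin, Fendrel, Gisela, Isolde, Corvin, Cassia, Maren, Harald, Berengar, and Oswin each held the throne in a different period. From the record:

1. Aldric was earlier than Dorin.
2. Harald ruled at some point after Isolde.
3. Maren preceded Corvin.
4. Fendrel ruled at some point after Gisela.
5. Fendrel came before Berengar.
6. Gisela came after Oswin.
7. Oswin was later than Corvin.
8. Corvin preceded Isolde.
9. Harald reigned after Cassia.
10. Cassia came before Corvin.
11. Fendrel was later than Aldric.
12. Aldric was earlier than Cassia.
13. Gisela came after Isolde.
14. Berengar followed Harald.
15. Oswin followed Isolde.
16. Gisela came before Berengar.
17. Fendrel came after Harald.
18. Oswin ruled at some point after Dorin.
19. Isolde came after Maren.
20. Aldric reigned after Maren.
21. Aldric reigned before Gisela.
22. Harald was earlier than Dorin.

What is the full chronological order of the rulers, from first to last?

Maren, Aldric, Cassia, Corvin, Isolde, Harald, Dorin, Oswin, Gisela, Fendrel, Berengar

The constraints fix every adjacent pair, so only one ordering works:
Maren → Aldric → Cassia → Corvin → Isolde → Harald → Dorin → Oswin → Gisela → Fendrel → Berengar.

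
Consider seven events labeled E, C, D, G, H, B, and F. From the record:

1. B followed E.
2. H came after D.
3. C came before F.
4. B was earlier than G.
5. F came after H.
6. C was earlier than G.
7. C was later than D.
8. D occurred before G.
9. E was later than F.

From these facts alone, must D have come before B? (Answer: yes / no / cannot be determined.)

yes

Chain the constraints: D → C → F → E → B. Each link is directly stated, so D comes before B.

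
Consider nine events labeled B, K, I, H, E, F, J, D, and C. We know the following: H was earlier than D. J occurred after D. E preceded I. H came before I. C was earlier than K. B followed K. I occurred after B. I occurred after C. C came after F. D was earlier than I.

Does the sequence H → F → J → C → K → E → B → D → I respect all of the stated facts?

The constraints require D before J, but in the proposed sequence J appears ahead of D. That one violation is enough.

no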